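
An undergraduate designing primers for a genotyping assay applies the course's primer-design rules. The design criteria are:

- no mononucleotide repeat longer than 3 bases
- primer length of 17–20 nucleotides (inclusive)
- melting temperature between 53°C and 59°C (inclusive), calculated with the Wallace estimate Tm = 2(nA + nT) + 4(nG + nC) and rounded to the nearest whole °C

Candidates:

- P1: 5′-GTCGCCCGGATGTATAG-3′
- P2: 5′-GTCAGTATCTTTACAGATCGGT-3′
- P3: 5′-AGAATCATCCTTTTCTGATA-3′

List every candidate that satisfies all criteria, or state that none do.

P1 (17 nt, A=3 T=4 G=6 C=4): longest run = 3 ✓; length 17 ✓; Tm = 2·7 + 4·10 = 54°C ✓ — passes.
P2 (22 nt, A=5 T=8 G=5 C=4): longest run = 3 ✓; length 22, outside 17–20 ✗; Tm = 2·13 + 4·9 = 62°C, outside 53–59°C ✗ — fails.
P3 (20 nt, A=6 T=8 G=2 C=4): longest run = 4, exceeds 3 ✗; length 20 ✓; Tm = 2·14 + 4·6 = 52°C, outside 53–59°C ✗ — fails.

P1 only.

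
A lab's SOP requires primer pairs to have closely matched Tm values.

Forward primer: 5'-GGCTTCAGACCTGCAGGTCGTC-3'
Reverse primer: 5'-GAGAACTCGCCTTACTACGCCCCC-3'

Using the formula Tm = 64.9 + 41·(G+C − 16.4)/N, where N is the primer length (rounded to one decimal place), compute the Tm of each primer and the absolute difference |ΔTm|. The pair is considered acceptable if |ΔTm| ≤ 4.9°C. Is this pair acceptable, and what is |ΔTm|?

|ΔTm| = 2.1°C; the pair is acceptable.

Forward: G+C = 14, N = 22 → Tm = 64.9 + 41·(14 − 16.4)/22 = 60.4°C.
Reverse: G+C = 15, N = 24 → Tm = 64.9 + 41·(15 − 16.4)/24 = 62.5°C.
|ΔTm| = |60.4 − 62.5| = 2.1°C, ≤ 4.9°C.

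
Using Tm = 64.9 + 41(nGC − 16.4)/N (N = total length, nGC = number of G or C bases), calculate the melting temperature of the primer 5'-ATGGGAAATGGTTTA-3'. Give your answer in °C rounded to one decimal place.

Base counts: A=5, T=5, G=5, C=0; G+C = 5, N = 15.
Tm = 64.9 + 41·(5 − 16.4)/15 = 64.9 + -467.40/15 = 33.7°C.

33.7°C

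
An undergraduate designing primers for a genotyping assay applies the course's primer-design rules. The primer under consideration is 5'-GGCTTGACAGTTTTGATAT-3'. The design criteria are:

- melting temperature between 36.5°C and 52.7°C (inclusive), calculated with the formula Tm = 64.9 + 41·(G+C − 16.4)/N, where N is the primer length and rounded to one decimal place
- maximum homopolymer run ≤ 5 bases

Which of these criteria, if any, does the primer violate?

Base counts: A=4, T=8, G=5, C=2 (length 19).
Tm: Tm = 64.9 + 41·(7 − 16.4)/19 = 44.6°C ✓
homopolymer run: longest run = 4 ✓

Meets all criteria.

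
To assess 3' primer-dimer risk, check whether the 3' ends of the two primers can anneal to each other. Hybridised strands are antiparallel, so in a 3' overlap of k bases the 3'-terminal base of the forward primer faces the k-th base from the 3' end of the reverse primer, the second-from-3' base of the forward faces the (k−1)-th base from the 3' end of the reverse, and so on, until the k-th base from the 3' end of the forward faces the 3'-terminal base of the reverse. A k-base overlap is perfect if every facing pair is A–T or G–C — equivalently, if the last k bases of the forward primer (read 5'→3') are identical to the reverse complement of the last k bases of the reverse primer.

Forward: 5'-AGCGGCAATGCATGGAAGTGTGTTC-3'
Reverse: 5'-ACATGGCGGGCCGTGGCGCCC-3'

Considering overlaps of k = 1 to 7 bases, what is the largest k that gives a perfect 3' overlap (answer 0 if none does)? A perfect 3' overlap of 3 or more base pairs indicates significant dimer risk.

Longest perfect overlap: 0 complementary base pairs; below the dimer-risk threshold (threshold 3).

Last 7 bases (5'→3') — forward …TGTGTTC, reverse …GGCGCCC.
Reverse complement of the reverse primer's last 7 bases: GGGCGCC; its first k bases are the reverse complement of the reverse primer's last k bases, so a perfect k-base overlap needs the forward primer's last k bases to equal them.
Comparing (forward last k vs required): k=1: C vs G ✗; k=2: TC vs GG ✗; k=3: TTC vs GGG ✗; k=4: GTTC vs GGGC ✗; k=5: TGTTC vs GGGCG ✗; k=6: GTGTTC vs GGGCGC ✗; k=7: TGTGTTC vs GGGCGCC ✗.
No overlap length from 1 to 7 is perfect, so the longest perfect 3' overlap is 0.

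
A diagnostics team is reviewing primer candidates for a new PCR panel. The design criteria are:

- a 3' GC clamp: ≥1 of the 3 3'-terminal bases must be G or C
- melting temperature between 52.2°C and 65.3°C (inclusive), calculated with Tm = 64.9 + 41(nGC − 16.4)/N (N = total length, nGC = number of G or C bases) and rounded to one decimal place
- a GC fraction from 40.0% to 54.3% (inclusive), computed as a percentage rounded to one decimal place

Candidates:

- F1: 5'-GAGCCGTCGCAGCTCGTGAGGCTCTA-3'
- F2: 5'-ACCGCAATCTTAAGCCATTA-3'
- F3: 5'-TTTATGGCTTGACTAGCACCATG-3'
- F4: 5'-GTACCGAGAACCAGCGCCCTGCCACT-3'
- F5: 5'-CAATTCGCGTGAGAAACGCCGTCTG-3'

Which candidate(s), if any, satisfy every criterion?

F1 (26 nt, A=4 T=5 G=9 C=8): 3' end CTA has 1 G/C ✓; Tm = 64.9 + 41·(17 − 16.4)/26 = 65.8°C, outside 52.2–65.3°C ✗; GC 17/26 = 65.4%, outside 40.0–54.3% ✗ — fails.
F2 (20 nt, A=7 T=5 G=2 C=6): 3' end TTA has 0 G/C, need ≥1 ✗; Tm = 64.9 + 41·(8 − 16.4)/20 = 47.7°C, outside 52.2–65.3°C ✗; GC 8/20 = 40.0% ✓ — fails.
F3 (23 nt, A=5 T=8 G=5 C=5): 3' end ATG has 1 G/C ✓; Tm = 64.9 + 41·(10 − 16.4)/23 = 53.5°C ✓; GC 10/23 = 43.5% ✓ — passes.
F4 (26 nt, A=6 T=3 G=6 C=11): 3' end ACT has 1 G/C ✓; Tm = 64.9 + 41·(17 − 16.4)/26 = 65.8°C, outside 52.2–65.3°C ✗; GC 17/26 = 65.4%, outside 40.0–54.3% ✗ — fails.
F5 (25 nt, A=6 T=5 G=7 C=7): 3' end CTG has 2 G/C ✓; Tm = 64.9 + 41·(14 − 16.4)/25 = 61.0°C ✓; GC 14/25 = 56.0%, outside 40.0–54.3% ✗ — fails.

F3 only.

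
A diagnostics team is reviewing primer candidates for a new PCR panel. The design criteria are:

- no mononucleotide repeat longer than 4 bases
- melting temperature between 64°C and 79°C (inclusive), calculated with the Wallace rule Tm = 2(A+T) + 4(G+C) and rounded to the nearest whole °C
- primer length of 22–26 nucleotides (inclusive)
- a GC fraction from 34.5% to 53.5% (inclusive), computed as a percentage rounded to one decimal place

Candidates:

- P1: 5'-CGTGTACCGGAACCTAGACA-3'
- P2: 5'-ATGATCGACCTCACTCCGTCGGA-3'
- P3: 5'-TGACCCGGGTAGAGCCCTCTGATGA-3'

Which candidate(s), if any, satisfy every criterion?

None of the candidates satisfy all criteria.

P1 (20 nt, A=6 T=3 G=5 C=6): longest run = 2 ✓; Tm = 2·9 + 4·11 = 62°C, outside 64–79°C ✗; length 20, outside 22–26 ✗; GC 11/20 = 55.0%, outside 34.5–53.5% ✗ — fails.
P2 (23 nt, A=5 T=5 G=5 C=8): longest run = 2 ✓; Tm = 2·10 + 4·13 = 72°C ✓; length 23 ✓; GC 13/23 = 56.5%, outside 34.5–53.5% ✗ — fails.
P3 (25 nt, A=5 T=5 G=8 C=7): longest run = 3 ✓; Tm = 2·10 + 4·15 = 80°C, outside 64–79°C ✗; length 25 ✓; GC 15/25 = 60.0%, outside 34.5–53.5% ✗ — fails.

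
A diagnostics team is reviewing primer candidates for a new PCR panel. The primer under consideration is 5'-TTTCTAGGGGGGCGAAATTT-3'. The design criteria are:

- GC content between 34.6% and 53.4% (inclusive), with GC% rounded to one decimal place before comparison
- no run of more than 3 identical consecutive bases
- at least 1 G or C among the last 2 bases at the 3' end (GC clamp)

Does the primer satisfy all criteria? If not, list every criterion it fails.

Fails: homopolymer run, GC clamp.

Base counts: A=4, T=7, G=7, C=2 (length 20).
GC content: GC 9/20 = 45.0% ✓
homopolymer run: longest run = 6, exceeds 3 ✗
GC clamp: 3' end TT has 0 G/C, need ≥1 ✗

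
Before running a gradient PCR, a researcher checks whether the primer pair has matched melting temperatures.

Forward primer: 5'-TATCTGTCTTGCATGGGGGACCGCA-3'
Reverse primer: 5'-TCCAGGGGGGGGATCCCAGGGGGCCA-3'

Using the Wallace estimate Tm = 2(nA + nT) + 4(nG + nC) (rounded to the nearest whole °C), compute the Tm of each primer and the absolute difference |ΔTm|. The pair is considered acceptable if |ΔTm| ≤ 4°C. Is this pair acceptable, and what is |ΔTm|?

|ΔTm| = 14°C; the pair is not acceptable.

Forward: A=4 T=7 G=8 C=6 → Tm = 2·11 + 4·14 = 78°C.
Reverse: A=4 T=2 G=13 C=7 → Tm = 2·6 + 4·20 = 92°C.
|ΔTm| = |78 − 92| = 14°C, > 4°C.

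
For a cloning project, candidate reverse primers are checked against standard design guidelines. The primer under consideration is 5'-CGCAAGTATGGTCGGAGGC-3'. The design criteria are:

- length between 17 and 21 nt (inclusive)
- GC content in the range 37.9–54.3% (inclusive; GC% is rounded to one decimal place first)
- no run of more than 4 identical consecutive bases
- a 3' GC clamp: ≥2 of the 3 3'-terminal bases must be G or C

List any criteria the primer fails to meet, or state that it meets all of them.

Fails: GC content.

Base counts: A=4, T=3, G=8, C=4 (length 19).
length: length 19 ✓
GC content: GC 12/19 = 63.2%, outside 37.9–54.3% ✗
homopolymer run: longest run = 2 ✓
GC clamp: 3' end GGC has 3 G/C ✓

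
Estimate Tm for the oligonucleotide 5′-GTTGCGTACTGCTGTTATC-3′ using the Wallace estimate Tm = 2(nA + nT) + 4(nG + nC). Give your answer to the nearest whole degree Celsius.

Base counts: A=2, T=8, G=5, C=4 (length 19).
Tm = 2·(2+8) + 4·(5+4) = 2·10 + 4·9 = 20 + 36 = 56°C.

56°C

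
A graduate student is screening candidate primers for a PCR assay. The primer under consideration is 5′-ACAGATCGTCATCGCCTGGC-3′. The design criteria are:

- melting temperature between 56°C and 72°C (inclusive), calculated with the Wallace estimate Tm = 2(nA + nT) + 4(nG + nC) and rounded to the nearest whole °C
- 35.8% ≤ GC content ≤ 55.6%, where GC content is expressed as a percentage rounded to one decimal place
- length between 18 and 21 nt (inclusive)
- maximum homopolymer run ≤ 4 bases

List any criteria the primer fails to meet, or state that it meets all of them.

Base counts: A=4, T=4, G=5, C=7 (length 20).
Tm: Tm = 2·8 + 4·12 = 64°C ✓
GC content: GC 12/20 = 60.0%, outside 35.8–55.6% ✗
length: length 20 ✓
homopolymer run: longest run = 2 ✓

Fails: GC content.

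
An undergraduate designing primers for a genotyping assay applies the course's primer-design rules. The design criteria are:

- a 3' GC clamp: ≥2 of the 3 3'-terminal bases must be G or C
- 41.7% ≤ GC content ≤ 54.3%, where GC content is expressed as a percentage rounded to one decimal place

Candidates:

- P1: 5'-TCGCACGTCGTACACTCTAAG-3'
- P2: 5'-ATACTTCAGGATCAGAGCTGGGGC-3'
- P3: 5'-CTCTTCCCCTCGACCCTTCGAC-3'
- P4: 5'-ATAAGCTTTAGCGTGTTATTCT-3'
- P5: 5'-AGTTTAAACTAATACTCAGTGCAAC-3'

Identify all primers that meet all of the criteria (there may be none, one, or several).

P1 (21 nt, A=5 T=5 G=4 C=7): 3' end AAG has 1 G/C, need ≥2 ✗; GC 11/21 = 52.4% ✓ — fails.
P2 (24 nt, A=6 T=5 G=8 C=5): 3' end GGC has 3 G/C ✓; GC 13/24 = 54.2% ✓ — passes.
P3 (22 nt, A=2 T=6 G=2 C=12): 3' end GAC has 2 G/C ✓; GC 14/22 = 63.6%, outside 41.7–54.3% ✗ — fails.
P4 (22 nt, A=5 T=10 G=4 C=3): 3' end TCT has 1 G/C, need ≥2 ✗; GC 7/22 = 31.8%, outside 41.7–54.3% ✗ — fails.
P5 (25 nt, A=10 T=7 G=3 C=5): 3' end AAC has 1 G/C, need ≥2 ✗; GC 8/25 = 32.0%, outside 41.7–54.3% ✗ — fails.

P2 only.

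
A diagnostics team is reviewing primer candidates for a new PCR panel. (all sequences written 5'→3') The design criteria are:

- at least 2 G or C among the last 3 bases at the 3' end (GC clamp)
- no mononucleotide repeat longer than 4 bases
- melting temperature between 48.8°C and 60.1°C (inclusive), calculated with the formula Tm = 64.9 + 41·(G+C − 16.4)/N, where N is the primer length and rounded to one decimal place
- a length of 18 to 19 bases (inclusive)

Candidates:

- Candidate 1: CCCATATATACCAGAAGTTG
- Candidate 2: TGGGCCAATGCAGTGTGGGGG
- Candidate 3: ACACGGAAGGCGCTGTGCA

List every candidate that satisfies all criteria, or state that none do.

Candidate 3 only.

Candidate 1 (20 nt, A=7 T=5 G=3 C=5): 3' end TTG has 1 G/C, need ≥2 ✗; longest run = 3 ✓; Tm = 64.9 + 41·(8 − 16.4)/20 = 47.7°C, outside 48.8–60.1°C ✗; length 20, outside 18–19 ✗ — fails.
Candidate 2 (21 nt, A=3 T=4 G=11 C=3): 3' end GGG has 3 G/C ✓; longest run = 5, exceeds 4 ✗; Tm = 64.9 + 41·(14 − 16.4)/21 = 60.2°C, outside 48.8–60.1°C ✗; length 21, outside 18–19 ✗ — fails.
Candidate 3 (19 nt, A=5 T=2 G=7 C=5): 3' end GCA has 2 G/C ✓; longest run = 2 ✓; Tm = 64.9 + 41·(12 − 16.4)/19 = 55.4°C ✓; length 19 ✓ — passes.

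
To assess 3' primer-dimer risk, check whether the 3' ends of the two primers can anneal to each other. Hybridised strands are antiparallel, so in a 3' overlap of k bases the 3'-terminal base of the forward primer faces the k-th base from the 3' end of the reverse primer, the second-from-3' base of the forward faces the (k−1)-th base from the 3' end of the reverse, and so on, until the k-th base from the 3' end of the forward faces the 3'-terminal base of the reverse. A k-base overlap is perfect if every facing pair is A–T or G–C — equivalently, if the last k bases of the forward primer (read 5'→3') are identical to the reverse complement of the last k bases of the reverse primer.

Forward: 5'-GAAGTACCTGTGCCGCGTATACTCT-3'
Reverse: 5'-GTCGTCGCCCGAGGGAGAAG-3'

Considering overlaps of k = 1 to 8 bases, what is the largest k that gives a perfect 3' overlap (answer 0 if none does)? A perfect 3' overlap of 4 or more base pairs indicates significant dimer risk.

Last 8 bases (5'→3') — forward …TATACTCT, reverse …GGGAGAAG.
Reverse complement of the reverse primer's last 8 bases: CTTCTCCC; its first k bases are the reverse complement of the reverse primer's last k bases, so a perfect k-base overlap needs the forward primer's last k bases to equal them.
Comparing (forward last k vs required): k=1: T vs C ✗; k=2: CT vs CT ✓; k=3: TCT vs CTT ✗; k=4: CTCT vs CTTC ✗; k=5: ACTCT vs CTTCT ✗; k=6: TACTCT vs CTTCTC ✗; k=7: ATACTCT vs CTTCTCC ✗; k=8: TATACTCT vs CTTCTCCC ✗.
Only k = 2 is perfect, so the longest perfect 3' overlap is 2.

Longest perfect overlap: 2 complementary base pairs; below the dimer-risk threshold (threshold 4).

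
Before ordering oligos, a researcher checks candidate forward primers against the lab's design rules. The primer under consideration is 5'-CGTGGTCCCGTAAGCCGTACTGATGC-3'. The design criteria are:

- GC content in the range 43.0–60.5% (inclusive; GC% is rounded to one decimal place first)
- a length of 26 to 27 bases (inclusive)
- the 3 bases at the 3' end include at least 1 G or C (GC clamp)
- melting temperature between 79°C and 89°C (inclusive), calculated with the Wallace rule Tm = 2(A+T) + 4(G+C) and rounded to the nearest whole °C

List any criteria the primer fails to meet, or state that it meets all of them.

Fails: GC content.

Base counts: A=4, T=6, G=8, C=8 (length 26).
GC content: GC 16/26 = 61.5%, outside 43.0–60.5% ✗
length: length 26 ✓
GC clamp: 3' end TGC has 2 G/C ✓
Tm: Tm = 2·10 + 4·16 = 84°C ✓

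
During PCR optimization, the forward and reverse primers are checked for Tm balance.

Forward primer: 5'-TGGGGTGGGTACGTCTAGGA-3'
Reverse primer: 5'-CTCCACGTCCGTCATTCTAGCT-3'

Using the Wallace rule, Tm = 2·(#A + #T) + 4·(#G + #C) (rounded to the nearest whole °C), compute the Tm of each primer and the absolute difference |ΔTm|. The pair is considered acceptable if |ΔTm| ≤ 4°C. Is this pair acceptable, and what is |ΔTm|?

Forward: A=3 T=5 G=10 C=2 → Tm = 2·8 + 4·12 = 64°C.
Reverse: A=3 T=7 G=3 C=9 → Tm = 2·10 + 4·12 = 68°C.
|ΔTm| = |64 − 68| = 4°C, ≤ 4°C.

|ΔTm| = 4°C; the pair is acceptable.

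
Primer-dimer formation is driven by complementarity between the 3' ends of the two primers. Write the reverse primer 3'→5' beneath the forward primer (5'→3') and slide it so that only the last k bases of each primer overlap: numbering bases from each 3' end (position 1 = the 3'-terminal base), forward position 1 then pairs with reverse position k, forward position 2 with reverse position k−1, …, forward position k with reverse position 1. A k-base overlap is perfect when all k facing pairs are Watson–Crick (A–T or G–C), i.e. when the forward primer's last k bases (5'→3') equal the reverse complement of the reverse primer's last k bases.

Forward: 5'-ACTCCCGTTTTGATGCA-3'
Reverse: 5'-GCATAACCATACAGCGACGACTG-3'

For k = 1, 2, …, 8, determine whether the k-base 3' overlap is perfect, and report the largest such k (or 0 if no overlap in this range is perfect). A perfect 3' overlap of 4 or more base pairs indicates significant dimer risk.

Longest perfect overlap: 2 complementary base pairs; below the dimer-risk threshold (threshold 4).

Last 8 bases (5'→3') — forward …TTGATGCA, reverse …GACGACTG.
Reverse complement of the reverse primer's last 8 bases: CAGTCGTC; its first k bases are the reverse complement of the reverse primer's last k bases, so a perfect k-base overlap needs the forward primer's last k bases to equal them.
Comparing (forward last k vs required): k=1: A vs C ✗; k=2: CA vs CA ✓; k=3: GCA vs CAG ✗; k=4: TGCA vs CAGT ✗; k=5: ATGCA vs CAGTC ✗; k=6: GATGCA vs CAGTCG ✗; k=7: TGATGCA vs CAGTCGT ✗; k=8: TTGATGCA vs CAGTCGTC ✗.
Only k = 2 is perfect, so the longest perfect 3' overlap is 2.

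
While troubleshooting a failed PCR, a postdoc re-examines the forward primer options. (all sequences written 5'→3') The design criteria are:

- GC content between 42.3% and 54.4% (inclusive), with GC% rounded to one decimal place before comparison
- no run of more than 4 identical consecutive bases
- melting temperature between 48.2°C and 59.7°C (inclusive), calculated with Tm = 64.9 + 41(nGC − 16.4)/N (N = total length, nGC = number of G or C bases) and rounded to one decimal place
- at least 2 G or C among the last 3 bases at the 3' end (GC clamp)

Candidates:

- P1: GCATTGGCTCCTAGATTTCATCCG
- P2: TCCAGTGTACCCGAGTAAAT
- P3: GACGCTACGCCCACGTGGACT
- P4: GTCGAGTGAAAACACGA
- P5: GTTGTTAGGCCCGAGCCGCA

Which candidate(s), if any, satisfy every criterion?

P1 only.

P1 (24 nt, A=4 T=8 G=5 C=7): GC 12/24 = 50.0% ✓; longest run = 3 ✓; Tm = 64.9 + 41·(12 − 16.4)/24 = 57.4°C ✓; 3' end CCG has 3 G/C ✓ — passes.
P2 (20 nt, A=6 T=5 G=4 C=5): GC 9/20 = 45.0% ✓; longest run = 3 ✓; Tm = 64.9 + 41·(9 − 16.4)/20 = 49.7°C ✓; 3' end AAT has 0 G/C, need ≥2 ✗ — fails.
P3 (21 nt, A=4 T=3 G=6 C=8): GC 14/21 = 66.7%, outside 42.3–54.4% ✗; longest run = 3 ✓; Tm = 64.9 + 41·(14 − 16.4)/21 = 60.2°C, outside 48.2–59.7°C ✗; 3' end ACT has 1 G/C, need ≥2 ✗ — fails.
P4 (17 nt, A=7 T=2 G=5 C=3): GC 8/17 = 47.1% ✓; longest run = 4 ✓; Tm = 64.9 + 41·(8 − 16.4)/17 = 44.6°C, outside 48.2–59.7°C ✗; 3' end CGA has 2 G/C ✓ — fails.
P5 (20 nt, A=3 T=4 G=7 C=6): GC 13/20 = 65.0%, outside 42.3–54.4% ✗; longest run = 3 ✓; Tm = 64.9 + 41·(13 − 16.4)/20 = 57.9°C ✓; 3' end GCA has 2 G/C ✓ — fails.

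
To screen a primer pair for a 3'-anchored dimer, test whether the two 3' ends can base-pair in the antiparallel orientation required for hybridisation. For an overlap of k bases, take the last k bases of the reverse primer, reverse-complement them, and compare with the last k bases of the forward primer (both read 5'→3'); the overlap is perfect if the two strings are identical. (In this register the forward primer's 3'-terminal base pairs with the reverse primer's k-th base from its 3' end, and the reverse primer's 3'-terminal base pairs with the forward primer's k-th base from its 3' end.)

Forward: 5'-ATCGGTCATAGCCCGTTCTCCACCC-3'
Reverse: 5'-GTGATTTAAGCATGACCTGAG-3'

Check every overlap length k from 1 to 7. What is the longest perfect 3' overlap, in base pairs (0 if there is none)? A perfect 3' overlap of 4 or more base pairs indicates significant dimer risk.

Last 7 bases (5'→3') — forward …TCCACCC, reverse …ACCTGAG.
Reverse complement of the reverse primer's last 7 bases: CTCAGGT; its first k bases are the reverse complement of the reverse primer's last k bases, so a perfect k-base overlap needs the forward primer's last k bases to equal them.
Comparing (forward last k vs required): k=1: C vs C ✓; k=2: CC vs CT ✗; k=3: CCC vs CTC ✗; k=4: ACCC vs CTCA ✗; k=5: CACCC vs CTCAG ✗; k=6: CCACCC vs CTCAGG ✗; k=7: TCCACCC vs CTCAGGT ✗.
Only k = 1 is perfect, so the longest perfect 3' overlap is 1.

Longest perfect overlap: 1 complementary base pair; below the dimer-risk threshold (threshold 4).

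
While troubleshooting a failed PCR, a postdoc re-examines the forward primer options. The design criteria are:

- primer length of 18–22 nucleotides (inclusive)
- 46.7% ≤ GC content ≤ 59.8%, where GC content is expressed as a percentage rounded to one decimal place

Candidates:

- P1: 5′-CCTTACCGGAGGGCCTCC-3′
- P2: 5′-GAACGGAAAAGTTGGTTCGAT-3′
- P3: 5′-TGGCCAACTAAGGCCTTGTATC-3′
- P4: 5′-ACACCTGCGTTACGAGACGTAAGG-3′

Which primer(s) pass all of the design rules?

P3 only.

P1 (18 nt, A=2 T=3 G=5 C=8): length 18 ✓; GC 13/18 = 72.2%, outside 46.7–59.8% ✗ — fails.
P2 (21 nt, A=7 T=5 G=7 C=2): length 21 ✓; GC 9/21 = 42.9%, outside 46.7–59.8% ✗ — fails.
P3 (22 nt, A=5 T=6 G=5 C=6): length 22 ✓; GC 11/22 = 50.0% ✓ — passes.
P4 (24 nt, A=7 T=4 G=7 C=6): length 24, outside 18–22 ✗; GC 13/24 = 54.2% ✓ — fails.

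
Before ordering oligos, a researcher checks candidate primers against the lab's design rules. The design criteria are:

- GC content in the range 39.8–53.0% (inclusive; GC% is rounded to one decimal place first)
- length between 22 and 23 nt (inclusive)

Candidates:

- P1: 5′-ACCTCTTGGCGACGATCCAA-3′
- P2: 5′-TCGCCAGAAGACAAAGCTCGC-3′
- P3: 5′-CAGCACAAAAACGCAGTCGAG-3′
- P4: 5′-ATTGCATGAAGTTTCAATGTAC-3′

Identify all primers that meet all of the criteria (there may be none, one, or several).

P1 (20 nt, A=5 T=4 G=4 C=7): GC 11/20 = 55.0%, outside 39.8–53.0% ✗; length 20, outside 22–23 ✗ — fails.
P2 (21 nt, A=7 T=2 G=5 C=7): GC 12/21 = 57.1%, outside 39.8–53.0% ✗; length 21, outside 22–23 ✗ — fails.
P3 (21 nt, A=9 T=1 G=5 C=6): GC 11/21 = 52.4% ✓; length 21, outside 22–23 ✗ — fails.
P4 (22 nt, A=7 T=8 G=4 C=3): GC 7/22 = 31.8%, outside 39.8–53.0% ✗; length 22 ✓ — fails.

None of the candidates satisfy all criteria.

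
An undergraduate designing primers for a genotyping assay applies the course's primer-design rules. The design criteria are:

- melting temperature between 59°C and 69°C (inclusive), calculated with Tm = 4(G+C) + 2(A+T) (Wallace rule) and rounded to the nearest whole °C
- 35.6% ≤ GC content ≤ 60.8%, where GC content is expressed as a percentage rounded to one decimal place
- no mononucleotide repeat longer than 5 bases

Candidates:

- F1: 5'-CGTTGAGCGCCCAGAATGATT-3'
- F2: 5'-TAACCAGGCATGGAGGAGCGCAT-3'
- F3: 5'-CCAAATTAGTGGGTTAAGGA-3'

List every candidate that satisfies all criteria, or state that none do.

F1 (21 nt, A=5 T=5 G=6 C=5): Tm = 2·10 + 4·11 = 64°C ✓; GC 11/21 = 52.4% ✓; longest run = 3 ✓ — passes.
F2 (23 nt, A=7 T=3 G=8 C=5): Tm = 2·10 + 4·13 = 72°C, outside 59–69°C ✗; GC 13/23 = 56.5% ✓; longest run = 2 ✓ — fails.
F3 (20 nt, A=7 T=5 G=6 C=2): Tm = 2·12 + 4·8 = 56°C, outside 59–69°C ✗; GC 8/20 = 40.0% ✓; longest run = 3 ✓ — fails.

F1 only.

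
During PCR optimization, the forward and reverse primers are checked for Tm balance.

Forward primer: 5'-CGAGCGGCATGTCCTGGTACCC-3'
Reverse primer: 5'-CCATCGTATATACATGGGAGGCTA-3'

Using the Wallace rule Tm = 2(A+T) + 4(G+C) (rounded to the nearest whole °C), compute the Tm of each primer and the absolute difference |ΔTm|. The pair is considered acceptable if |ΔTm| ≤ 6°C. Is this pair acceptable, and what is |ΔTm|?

Forward: A=3 T=4 G=7 C=8 → Tm = 2·7 + 4·15 = 74°C.
Reverse: A=7 T=6 G=6 C=5 → Tm = 2·13 + 4·11 = 70°C.
|ΔTm| = |74 − 70| = 4°C, ≤ 6°C.

|ΔTm| = 4°C; the pair is acceptable.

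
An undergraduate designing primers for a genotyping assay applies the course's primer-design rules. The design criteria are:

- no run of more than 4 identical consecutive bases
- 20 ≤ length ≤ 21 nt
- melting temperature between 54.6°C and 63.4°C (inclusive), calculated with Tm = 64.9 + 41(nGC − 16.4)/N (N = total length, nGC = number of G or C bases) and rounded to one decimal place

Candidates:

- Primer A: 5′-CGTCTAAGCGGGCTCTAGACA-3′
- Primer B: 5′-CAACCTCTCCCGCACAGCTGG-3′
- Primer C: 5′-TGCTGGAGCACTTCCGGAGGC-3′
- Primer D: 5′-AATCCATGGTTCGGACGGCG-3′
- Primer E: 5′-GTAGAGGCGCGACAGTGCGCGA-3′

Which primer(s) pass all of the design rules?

Primer A, Primer B, Primer C and Primer D.

Primer A (21 nt, A=5 T=4 G=6 C=6): longest run = 3 ✓; length 21 ✓; Tm = 64.9 + 41·(12 − 16.4)/21 = 56.3°C ✓ — passes.
Primer B (21 nt, A=4 T=3 G=4 C=10): longest run = 3 ✓; length 21 ✓; Tm = 64.9 + 41·(14 − 16.4)/21 = 60.2°C ✓ — passes.
Primer C (21 nt, A=3 T=4 G=8 C=6): longest run = 2 ✓; length 21 ✓; Tm = 64.9 + 41·(14 − 16.4)/21 = 60.2°C ✓ — passes.
Primer D (20 nt, A=4 T=4 G=7 C=5): longest run = 2 ✓; length 20 ✓; Tm = 64.9 + 41·(12 − 16.4)/20 = 55.9°C ✓ — passes.
Primer E (22 nt, A=5 T=2 G=10 C=5): longest run = 2 ✓; length 22, outside 20–21 ✗; Tm = 64.9 + 41·(15 − 16.4)/22 = 62.3°C ✓ — fails.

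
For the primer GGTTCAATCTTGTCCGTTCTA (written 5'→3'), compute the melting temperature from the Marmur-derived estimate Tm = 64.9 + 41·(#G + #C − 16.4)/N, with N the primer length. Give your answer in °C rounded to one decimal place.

Base counts: A=3, T=9, G=4, C=5; G+C = 9, N = 21.
Tm = 64.9 + 41·(9 − 16.4)/21 = 64.9 + -303.40/21 = 50.5°C.

50.5°C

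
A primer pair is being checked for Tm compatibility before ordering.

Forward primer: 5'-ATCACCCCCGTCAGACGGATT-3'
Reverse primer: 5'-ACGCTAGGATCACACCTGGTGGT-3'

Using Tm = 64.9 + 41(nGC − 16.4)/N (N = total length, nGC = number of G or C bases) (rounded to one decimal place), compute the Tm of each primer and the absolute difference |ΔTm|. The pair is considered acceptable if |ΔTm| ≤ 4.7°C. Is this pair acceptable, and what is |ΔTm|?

|ΔTm| = 2.5°C; the pair is acceptable.

Forward: G+C = 12, N = 21 → Tm = 64.9 + 41·(12 − 16.4)/21 = 56.3°C.
Reverse: G+C = 13, N = 23 → Tm = 64.9 + 41·(13 − 16.4)/23 = 58.8°C.
|ΔTm| = |56.3 − 58.8| = 2.5°C, ≤ 4.7°C.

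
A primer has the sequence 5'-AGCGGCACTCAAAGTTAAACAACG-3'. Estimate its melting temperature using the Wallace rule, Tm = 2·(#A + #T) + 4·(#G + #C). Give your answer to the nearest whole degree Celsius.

Base counts: A=10, T=3, G=5, C=6 (length 24).
Tm = 2·(10+3) + 4·(5+6) = 2·13 + 4·11 = 26 + 44 = 70°C.

70°C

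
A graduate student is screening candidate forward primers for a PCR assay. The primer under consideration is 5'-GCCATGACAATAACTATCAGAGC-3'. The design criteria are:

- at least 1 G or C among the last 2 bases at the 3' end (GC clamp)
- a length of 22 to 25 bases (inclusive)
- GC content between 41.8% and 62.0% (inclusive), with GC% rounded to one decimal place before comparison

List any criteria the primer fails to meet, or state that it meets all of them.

Base counts: A=9, T=4, G=4, C=6 (length 23).
GC clamp: 3' end GC has 2 G/C ✓
length: length 23 ✓
GC content: GC 10/23 = 43.5% ✓

Meets all criteria.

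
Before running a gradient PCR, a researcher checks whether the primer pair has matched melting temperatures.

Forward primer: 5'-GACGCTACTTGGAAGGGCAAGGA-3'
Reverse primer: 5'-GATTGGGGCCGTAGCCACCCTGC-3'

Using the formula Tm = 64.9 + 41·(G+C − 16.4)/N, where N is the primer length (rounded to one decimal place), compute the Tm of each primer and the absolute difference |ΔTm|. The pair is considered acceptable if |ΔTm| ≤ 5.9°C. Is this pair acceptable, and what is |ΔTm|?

|ΔTm| = 5.4°C; the pair is acceptable.

Forward: G+C = 13, N = 23 → Tm = 64.9 + 41·(13 − 16.4)/23 = 58.8°C.
Reverse: G+C = 16, N = 23 → Tm = 64.9 + 41·(16 − 16.4)/23 = 64.2°C.
|ΔTm| = |58.8 − 64.2| = 5.4°C, ≤ 5.9°C.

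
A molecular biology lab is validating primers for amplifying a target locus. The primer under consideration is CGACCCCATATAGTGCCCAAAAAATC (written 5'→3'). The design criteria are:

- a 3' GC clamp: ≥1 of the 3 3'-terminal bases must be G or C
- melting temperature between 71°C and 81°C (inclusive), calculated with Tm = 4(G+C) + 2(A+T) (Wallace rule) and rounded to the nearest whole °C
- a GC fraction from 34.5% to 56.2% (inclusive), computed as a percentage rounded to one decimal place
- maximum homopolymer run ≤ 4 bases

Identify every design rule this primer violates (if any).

Base counts: A=10, T=4, G=3, C=9 (length 26).
GC clamp: 3' end ATC has 1 G/C ✓
Tm: Tm = 2·14 + 4·12 = 76°C ✓
GC content: GC 12/26 = 46.2% ✓
homopolymer run: longest run = 6, exceeds 4 ✗

Fails: homopolymer run.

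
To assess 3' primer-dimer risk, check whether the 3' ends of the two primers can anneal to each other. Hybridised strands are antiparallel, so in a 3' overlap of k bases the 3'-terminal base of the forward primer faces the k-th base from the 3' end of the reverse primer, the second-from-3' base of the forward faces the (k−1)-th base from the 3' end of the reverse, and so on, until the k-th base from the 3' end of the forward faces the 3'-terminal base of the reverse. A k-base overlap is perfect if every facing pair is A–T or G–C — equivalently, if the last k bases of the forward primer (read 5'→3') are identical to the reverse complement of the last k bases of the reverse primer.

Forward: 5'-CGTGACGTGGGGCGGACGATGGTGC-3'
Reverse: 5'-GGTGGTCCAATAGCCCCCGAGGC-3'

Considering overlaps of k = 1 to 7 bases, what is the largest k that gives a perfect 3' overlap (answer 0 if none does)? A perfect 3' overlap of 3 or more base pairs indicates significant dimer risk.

Longest perfect overlap: 2 complementary base pairs; below the dimer-risk threshold (threshold 3).

Last 7 bases (5'→3') — forward …ATGGTGC, reverse …CCGAGGC.
Reverse complement of the reverse primer's last 7 bases: GCCTCGG; its first k bases are the reverse complement of the reverse primer's last k bases, so a perfect k-base overlap needs the forward primer's last k bases to equal them.
Comparing (forward last k vs required): k=1: C vs G ✗; k=2: GC vs GC ✓; k=3: TGC vs GCC ✗; k=4: GTGC vs GCCT ✗; k=5: GGTGC vs GCCTC ✗; k=6: TGGTGC vs GCCTCG ✗; k=7: ATGGTGC vs GCCTCGG ✗.
Only k = 2 is perfect, so the longest perfect 3' overlap is 2.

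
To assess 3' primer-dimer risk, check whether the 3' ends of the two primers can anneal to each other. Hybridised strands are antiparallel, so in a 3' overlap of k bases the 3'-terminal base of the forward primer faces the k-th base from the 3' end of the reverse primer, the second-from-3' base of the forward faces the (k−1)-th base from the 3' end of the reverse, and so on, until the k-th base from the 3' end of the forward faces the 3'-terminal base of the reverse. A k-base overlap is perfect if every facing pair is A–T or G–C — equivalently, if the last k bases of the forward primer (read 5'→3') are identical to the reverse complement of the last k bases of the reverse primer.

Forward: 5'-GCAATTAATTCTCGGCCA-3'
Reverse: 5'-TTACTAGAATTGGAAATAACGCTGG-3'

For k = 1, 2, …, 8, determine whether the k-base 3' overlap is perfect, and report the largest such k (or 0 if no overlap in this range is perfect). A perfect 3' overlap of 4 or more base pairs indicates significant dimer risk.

Last 8 bases (5'→3') — forward …CTCGGCCA, reverse …AACGCTGG.
Reverse complement of the reverse primer's last 8 bases: CCAGCGTT; its first k bases are the reverse complement of the reverse primer's last k bases, so a perfect k-base overlap needs the forward primer's last k bases to equal them.
Comparing (forward last k vs required): k=1: A vs C ✗; k=2: CA vs CC ✗; k=3: CCA vs CCA ✓; k=4: GCCA vs CCAG ✗; k=5: GGCCA vs CCAGC ✗; k=6: CGGCCA vs CCAGCG ✗; k=7: TCGGCCA vs CCAGCGT ✗; k=8: CTCGGCCA vs CCAGCGTT ✗.
Only k = 3 is perfect, so the longest perfect 3' overlap is 3.

Longest perfect overlap: 3 complementary base pairs; below the dimer-risk threshold (threshold 4).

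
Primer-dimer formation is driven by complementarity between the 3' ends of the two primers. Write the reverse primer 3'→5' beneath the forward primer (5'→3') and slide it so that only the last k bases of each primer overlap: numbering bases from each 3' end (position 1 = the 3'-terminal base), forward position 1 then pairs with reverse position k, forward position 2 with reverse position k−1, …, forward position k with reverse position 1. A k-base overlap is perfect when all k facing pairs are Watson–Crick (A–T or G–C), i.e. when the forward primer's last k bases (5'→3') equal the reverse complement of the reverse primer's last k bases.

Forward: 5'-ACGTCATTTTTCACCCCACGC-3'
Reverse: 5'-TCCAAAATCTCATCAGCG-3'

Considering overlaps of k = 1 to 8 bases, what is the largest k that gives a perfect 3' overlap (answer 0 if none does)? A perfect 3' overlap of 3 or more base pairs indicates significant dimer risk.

Last 8 bases (5'→3') — forward …CCCCACGC, reverse …CATCAGCG.
Reverse complement of the reverse primer's last 8 bases: CGCTGATG; its first k bases are the reverse complement of the reverse primer's last k bases, so a perfect k-base overlap needs the forward primer's last k bases to equal them.
Comparing (forward last k vs required): k=1: C vs C ✓; k=2: GC vs CG ✗; k=3: CGC vs CGC ✓; k=4: ACGC vs CGCT ✗; k=5: CACGC vs CGCTG ✗; k=6: CCACGC vs CGCTGA ✗; k=7: CCCACGC vs CGCTGAT ✗; k=8: CCCCACGC vs CGCTGATG ✗.
Perfect overlaps at k = 1, 3; the largest is 3.

Longest perfect overlap: 3 complementary base pairs; significant dimer risk (threshold 3).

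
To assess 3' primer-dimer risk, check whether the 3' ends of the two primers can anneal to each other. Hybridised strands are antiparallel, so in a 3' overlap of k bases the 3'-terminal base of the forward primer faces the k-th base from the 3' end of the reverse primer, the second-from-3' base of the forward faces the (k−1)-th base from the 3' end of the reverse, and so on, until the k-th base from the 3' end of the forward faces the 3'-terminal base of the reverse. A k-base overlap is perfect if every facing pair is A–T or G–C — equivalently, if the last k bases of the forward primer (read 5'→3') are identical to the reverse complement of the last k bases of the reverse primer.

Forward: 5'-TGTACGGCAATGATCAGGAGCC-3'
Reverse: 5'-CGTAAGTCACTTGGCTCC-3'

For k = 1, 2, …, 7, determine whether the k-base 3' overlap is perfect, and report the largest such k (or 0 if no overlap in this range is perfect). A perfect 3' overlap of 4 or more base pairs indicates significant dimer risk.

Last 7 bases (5'→3') — forward …AGGAGCC, reverse …TGGCTCC.
Reverse complement of the reverse primer's last 7 bases: GGAGCCA; its first k bases are the reverse complement of the reverse primer's last k bases, so a perfect k-base overlap needs the forward primer's last k bases to equal them.
Comparing (forward last k vs required): k=1: C vs G ✗; k=2: CC vs GG ✗; k=3: GCC vs GGA ✗; k=4: AGCC vs GGAG ✗; k=5: GAGCC vs GGAGC ✗; k=6: GGAGCC vs GGAGCC ✓; k=7: AGGAGCC vs GGAGCCA ✗.
Only k = 6 is perfect, so the longest perfect 3' overlap is 6.

Longest perfect overlap: 6 complementary base pairs; significant dimer risk (threshold 4).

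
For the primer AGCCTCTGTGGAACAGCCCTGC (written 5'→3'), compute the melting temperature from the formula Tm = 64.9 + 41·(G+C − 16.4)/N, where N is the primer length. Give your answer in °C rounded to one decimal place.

60.4°C

Base counts: A=4, T=4, G=6, C=8; G+C = 14, N = 22.
Tm = 64.9 + 41·(14 − 16.4)/22 = 64.9 + -98.40/22 = 60.4°C.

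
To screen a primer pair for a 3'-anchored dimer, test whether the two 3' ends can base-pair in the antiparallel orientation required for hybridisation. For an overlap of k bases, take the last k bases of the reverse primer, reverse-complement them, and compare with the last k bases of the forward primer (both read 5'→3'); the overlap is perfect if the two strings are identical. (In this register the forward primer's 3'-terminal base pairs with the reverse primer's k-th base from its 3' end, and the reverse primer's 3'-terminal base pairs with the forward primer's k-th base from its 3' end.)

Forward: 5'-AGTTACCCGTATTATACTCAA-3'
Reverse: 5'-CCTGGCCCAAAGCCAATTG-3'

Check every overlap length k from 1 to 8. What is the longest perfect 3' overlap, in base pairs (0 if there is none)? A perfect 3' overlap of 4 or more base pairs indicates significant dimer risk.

Last 8 bases (5'→3') — forward …ATACTCAA, reverse …GCCAATTG.
Reverse complement of the reverse primer's last 8 bases: CAATTGGC; its first k bases are the reverse complement of the reverse primer's last k bases, so a perfect k-base overlap needs the forward primer's last k bases to equal them.
Comparing (forward last k vs required): k=1: A vs C ✗; k=2: AA vs CA ✗; k=3: CAA vs CAA ✓; k=4: TCAA vs CAAT ✗; k=5: CTCAA vs CAATT ✗; k=6: ACTCAA vs CAATTG ✗; k=7: TACTCAA vs CAATTGG ✗; k=8: ATACTCAA vs CAATTGGC ✗.
Only k = 3 is perfect, so the longest perfect 3' overlap is 3.

Longest perfect overlap: 3 complementary base pairs; below the dimer-risk threshold (threshold 4).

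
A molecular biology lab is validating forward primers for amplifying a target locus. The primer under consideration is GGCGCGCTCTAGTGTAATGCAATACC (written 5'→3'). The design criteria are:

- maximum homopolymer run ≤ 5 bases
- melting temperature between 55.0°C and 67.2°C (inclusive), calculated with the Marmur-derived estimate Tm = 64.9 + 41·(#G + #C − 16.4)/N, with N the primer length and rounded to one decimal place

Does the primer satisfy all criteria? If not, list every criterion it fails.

Meets all criteria.

Base counts: A=6, T=6, G=7, C=7 (length 26).
homopolymer run: longest run = 2 ✓
Tm: Tm = 64.9 + 41·(14 − 16.4)/26 = 61.1°C ✓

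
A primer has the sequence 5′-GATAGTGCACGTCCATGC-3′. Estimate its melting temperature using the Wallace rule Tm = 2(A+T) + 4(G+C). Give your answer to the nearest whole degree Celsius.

56°C

Base counts: A=4, T=4, G=5, C=5 (length 18).
Tm = 2·(4+4) + 4·(5+5) = 2·8 + 4·10 = 16 + 40 = 56°C.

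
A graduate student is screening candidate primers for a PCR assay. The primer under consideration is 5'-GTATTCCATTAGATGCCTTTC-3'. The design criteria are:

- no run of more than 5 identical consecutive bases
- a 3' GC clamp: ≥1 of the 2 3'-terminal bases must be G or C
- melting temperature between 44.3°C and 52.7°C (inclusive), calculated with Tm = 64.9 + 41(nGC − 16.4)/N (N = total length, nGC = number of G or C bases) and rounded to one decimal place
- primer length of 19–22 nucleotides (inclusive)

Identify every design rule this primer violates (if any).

Base counts: A=4, T=9, G=3, C=5 (length 21).
homopolymer run: longest run = 3 ✓
GC clamp: 3' end TC has 1 G/C ✓
Tm: Tm = 64.9 + 41·(8 − 16.4)/21 = 48.5°C ✓
length: length 21 ✓

Meets all criteria.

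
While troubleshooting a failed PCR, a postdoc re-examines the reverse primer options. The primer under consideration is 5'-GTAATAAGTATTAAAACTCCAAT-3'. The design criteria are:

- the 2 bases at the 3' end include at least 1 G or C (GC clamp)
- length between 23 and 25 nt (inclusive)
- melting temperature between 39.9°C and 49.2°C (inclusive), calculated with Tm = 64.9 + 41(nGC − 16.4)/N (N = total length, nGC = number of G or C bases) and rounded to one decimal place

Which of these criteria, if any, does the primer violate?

Base counts: A=11, T=7, G=2, C=3 (length 23).
GC clamp: 3' end AT has 0 G/C, need ≥1 ✗
length: length 23 ✓
Tm: Tm = 64.9 + 41·(5 − 16.4)/23 = 44.6°C ✓

Fails: GC clamp.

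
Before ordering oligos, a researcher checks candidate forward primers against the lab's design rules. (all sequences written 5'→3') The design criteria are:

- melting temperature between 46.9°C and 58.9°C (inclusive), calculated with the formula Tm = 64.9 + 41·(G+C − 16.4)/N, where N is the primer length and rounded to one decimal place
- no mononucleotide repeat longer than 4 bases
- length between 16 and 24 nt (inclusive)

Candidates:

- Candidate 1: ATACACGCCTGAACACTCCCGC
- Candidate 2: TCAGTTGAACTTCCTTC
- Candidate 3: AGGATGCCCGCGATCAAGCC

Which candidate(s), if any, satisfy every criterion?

Candidate 1 and Candidate 3.

Candidate 1 (22 nt, A=6 T=3 G=3 C=10): Tm = 64.9 + 41·(13 − 16.4)/22 = 58.6°C ✓; longest run = 3 ✓; length 22 ✓ — passes.
Candidate 2 (17 nt, A=3 T=7 G=2 C=5): Tm = 64.9 + 41·(7 − 16.4)/17 = 42.2°C, outside 46.9–58.9°C ✗; longest run = 2 ✓; length 17 ✓ — fails.
Candidate 3 (20 nt, A=5 T=2 G=6 C=7): Tm = 64.9 + 41·(13 − 16.4)/20 = 57.9°C ✓; longest run = 3 ✓; length 20 ✓ — passes.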